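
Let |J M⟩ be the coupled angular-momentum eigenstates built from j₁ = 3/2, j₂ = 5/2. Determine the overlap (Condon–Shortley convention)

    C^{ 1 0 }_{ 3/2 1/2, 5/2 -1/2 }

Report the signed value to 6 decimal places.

√[3·3!0!2!/6! · 2!1!2!3!1!1!] = √(6/5)
  +(−1)^1/∏(1,2,0,1,0,1)! = -1/2  (running -1/2)
⟨..|..⟩ = √(6/5)·(-1/2) = -0.547723

-0.547723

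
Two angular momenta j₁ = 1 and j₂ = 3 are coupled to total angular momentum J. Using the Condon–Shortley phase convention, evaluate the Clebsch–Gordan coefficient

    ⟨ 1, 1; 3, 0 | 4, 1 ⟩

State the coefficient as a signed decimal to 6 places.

+√(5/14) = +0.597614

j₁+j₂−J=0  J+j₁−j₂=2  J−j₁+j₂=6  j₁+j₂+J+1=9
(j₁±m₁, j₂±m₂, J±M) = (2,0,3,3,5,3)
P² = 12960/7
sum k=0..0:
  [0] +1/72 = 1/72
S = 1/72
C² = P²·S² = 5/14 ; C = +0.597614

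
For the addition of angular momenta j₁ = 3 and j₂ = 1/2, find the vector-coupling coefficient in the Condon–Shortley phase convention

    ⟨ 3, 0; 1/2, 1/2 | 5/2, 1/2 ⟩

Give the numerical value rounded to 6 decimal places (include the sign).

−√(3/7) ≈ -0.654654

√[6·1!5!0!/7! · 3!3!1!0!3!2!] = √(432/7)
  +(−1)^1/∏(1,0,2,0,3,0)! = -1/12  (running -1/12)
⟨..|..⟩ = √(432/7)·(-1/12) = -0.654654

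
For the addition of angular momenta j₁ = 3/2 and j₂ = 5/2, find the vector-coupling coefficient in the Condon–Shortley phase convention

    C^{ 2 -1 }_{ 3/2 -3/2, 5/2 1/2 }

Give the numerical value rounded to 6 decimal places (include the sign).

+√(9/28) ≈ +0.566947

√[5·2!1!3!/7! · 0!3!3!2!1!3!] = √(36/7)
  +(−1)^2/∏(2,0,1,1,0,2)! = 1/4  (running 1/4)
⟨..|..⟩ = √(36/7)·(1/4) = +0.566947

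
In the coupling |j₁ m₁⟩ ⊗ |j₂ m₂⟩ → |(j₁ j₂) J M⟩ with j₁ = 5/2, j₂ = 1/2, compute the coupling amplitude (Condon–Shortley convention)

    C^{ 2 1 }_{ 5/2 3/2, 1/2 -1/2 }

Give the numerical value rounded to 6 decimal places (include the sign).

+0.816497  (= +√(2/3))

√[5·1!4!0!/6! · 4!1!0!1!3!1!] = √(24)
  +(−1)^0/∏(0,1,1,0,3,0)! = 1/6  (running 1/6)
⟨..|..⟩ = √(24)·(1/6) = +0.816497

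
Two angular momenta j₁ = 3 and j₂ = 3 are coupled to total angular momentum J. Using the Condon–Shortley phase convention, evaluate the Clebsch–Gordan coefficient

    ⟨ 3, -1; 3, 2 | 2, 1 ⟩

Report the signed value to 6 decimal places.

√[5·4!2!2!/9! · 2!4!5!1!3!1!] = √(320/7)
  +(−1)^3/∏(3,1,1,2,1,0)! = -1/12  (running -1/12)
  +(−1)^4/∏(4,0,0,1,2,1)! = 1/48  (running -1/16)
⟨..|..⟩ = √(320/7)·(-1/16) = -0.422577

−√(5/28) ≈ -0.422577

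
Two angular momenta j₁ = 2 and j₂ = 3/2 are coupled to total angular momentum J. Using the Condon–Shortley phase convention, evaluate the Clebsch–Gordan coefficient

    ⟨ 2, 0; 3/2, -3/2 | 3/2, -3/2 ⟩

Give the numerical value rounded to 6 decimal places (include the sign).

√[4·2!2!1!/6! · 2!2!0!3!0!3!] = √(16/5)
  +(−1)^0/∏(0,2,2,0,0,1)! = 1/4  (running 1/4)
⟨..|..⟩ = √(16/5)·(1/4) = +0.447214

+0.447214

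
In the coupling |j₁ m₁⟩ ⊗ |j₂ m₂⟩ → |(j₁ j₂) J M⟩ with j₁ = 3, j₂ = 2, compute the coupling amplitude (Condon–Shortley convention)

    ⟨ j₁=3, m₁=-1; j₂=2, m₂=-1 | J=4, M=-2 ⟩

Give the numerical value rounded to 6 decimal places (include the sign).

triangle: 1!*5!*3!/10! = 720/3628800
(j±m)!: 2!*4!*1!*3!*2!*6! = 414720
prefactor² = (2J+1)*Δ*N² = 5184/7
  k=0: +1/(0!*1!*4!*1!*1!*2!) = 1/48
  k=1: −1/(1!*0!*3!*0!*2!*3!) = -1/72
Σ = 1/144  ⇒  CG² = 5184/7*1/144² = 1/28
CG = +√(1/28) = +0.188982

+0.188982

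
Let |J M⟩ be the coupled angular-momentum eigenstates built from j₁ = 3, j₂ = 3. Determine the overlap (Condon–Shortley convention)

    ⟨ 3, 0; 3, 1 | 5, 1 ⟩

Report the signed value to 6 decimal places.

-0.345033  (= −√(5/42))

j₁+j₂−J=1  J+j₁−j₂=5  J−j₁+j₂=5  j₁+j₂+J+1=12
(j₁±m₁, j₂±m₂, J±M) = (3,3,4,2,6,4)
P² = 69120/7
sum k=0..1:
  [0] +1/288 = 1/288
  [1] −1/144 = -1/144
S = -1/288
C² = P²·S² = 5/42 ; C = -0.345033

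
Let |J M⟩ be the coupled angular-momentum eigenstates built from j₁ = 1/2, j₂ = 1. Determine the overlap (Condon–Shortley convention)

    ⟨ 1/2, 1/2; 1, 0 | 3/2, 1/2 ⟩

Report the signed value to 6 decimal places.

+0.816497

triangle: 0!×1!×2!/4! = 2/24
(j±m)!: 1!×0!×1!×1!×2!×1! = 2
prefactor² = (2J+1)×Δ×N² = 2/3
  k=0: +1/(0!×0!×0!×1!×1!×1!) = 1
Σ = 1  ⇒  CG² = 2/3×1² = 2/3
CG = +√(2/3) = +0.816497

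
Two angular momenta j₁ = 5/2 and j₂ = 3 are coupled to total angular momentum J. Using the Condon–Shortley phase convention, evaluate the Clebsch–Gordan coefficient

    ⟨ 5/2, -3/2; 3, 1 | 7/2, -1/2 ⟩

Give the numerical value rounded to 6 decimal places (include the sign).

√[8·2!3!4!/10! · 1!4!4!2!3!4!] = √(18432/175)
  +(−1)^1/∏(1,1,3,3,0,1)! = -1/36  (running -1/36)
  +(−1)^2/∏(2,0,2,2,1,2)! = 1/16  (running 5/144)
⟨..|..⟩ = √(18432/175)·(5/144) = +0.356348

+0.356348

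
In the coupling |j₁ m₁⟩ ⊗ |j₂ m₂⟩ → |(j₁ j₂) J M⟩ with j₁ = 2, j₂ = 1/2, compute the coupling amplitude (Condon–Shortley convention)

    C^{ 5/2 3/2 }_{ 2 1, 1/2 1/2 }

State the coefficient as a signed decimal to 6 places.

√[6·0!4!1!/6! · 3!1!1!0!4!1!] = √(144/5)
  +(−1)^0/∏(0,0,1,1,3,0)! = 1/6  (running 1/6)
⟨..|..⟩ = √(144/5)·(1/6) = +0.894427

+√(4/5) ≈ +0.894427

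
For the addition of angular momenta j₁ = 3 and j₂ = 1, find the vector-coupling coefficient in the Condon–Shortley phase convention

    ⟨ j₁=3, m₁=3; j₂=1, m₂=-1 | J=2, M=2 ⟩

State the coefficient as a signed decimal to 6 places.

j₁+j₂−J=2  J+j₁−j₂=4  J−j₁+j₂=0  j₁+j₂+J+1=7
(j₁±m₁, j₂±m₂, J±M) = (6,0,0,2,4,0)
P² = 11520/7
sum k=0..0:
  [0] +1/48 = 1/48
S = 1/48
C² = P²·S² = 5/7 ; C = +0.845154

+0.845154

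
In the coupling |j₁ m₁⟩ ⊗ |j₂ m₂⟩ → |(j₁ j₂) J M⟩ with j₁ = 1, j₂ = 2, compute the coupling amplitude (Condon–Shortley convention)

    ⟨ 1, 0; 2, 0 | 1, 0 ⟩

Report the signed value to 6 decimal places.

-0.632456

triangle: 2!×0!×2!/5! = 4/120
(j±m)!: 1!×1!×2!×2!×1!×1! = 4
prefactor² = (2J+1)×Δ×N² = 2/5
  k=1: −1/(1!×1!×0!×1!×0!×1!) = -1
Σ = -1  ⇒  CG² = 2/5×(-1)² = 2/5
CG = −√(2/5) = -0.632456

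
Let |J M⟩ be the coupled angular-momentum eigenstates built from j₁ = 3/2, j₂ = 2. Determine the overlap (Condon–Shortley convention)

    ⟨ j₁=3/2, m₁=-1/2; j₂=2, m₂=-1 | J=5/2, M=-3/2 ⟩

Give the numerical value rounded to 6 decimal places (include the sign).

triangle: 1!*2!*3!/7! = 12/5040
(j±m)!: 1!*2!*1!*3!*1!*4! = 288
prefactor² = (2J+1)*Δ*N² = 144/35
  k=0: +1/(0!*1!*2!*1!*0!*2!) = 1/4
  k=1: −1/(1!*0!*1!*0!*1!*3!) = -1/6
Σ = 1/12  ⇒  CG² = 144/35*1/12² = 1/35
CG = +√(1/35) = +0.169031

+√(1/35) = +0.169031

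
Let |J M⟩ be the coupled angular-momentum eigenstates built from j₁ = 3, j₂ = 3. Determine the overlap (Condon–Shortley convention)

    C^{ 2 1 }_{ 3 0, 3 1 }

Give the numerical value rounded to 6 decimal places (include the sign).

+0.154303

√[5·4!2!2!/9! · 3!3!4!2!3!1!] = √(96/7)
  +(−1)^2/∏(2,2,1,2,1,0)! = 1/8  (running 1/8)
  +(−1)^3/∏(3,1,0,1,2,1)! = -1/12  (running 1/24)
⟨..|..⟩ = √(96/7)·(1/24) = +0.154303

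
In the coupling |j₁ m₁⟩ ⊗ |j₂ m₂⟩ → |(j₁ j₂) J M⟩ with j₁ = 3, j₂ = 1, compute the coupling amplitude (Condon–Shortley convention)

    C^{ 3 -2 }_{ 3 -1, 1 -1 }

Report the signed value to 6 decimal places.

triangle: 1!·5!·1!/8! = 120/40320
(j±m)!: 2!·4!·0!·2!·1!·5! = 11520
prefactor² = (2J+1)·Δ·N² = 240
  k=0: +1/(0!·1!·4!·0!·1!·1!) = 1/24
Σ = 1/24  ⇒  CG² = 240·1/24² = 5/12
CG = +√(5/12) = +0.645497

+√(5/12) = +0.645497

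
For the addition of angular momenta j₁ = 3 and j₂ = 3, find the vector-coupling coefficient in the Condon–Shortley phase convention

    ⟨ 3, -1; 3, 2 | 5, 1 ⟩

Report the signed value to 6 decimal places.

-0.566947  (= −√(9/28))

j₁+j₂−J=1  J+j₁−j₂=5  J−j₁+j₂=5  j₁+j₂+J+1=12
(j₁±m₁, j₂±m₂, J±M) = (2,4,5,1,6,4)
P² = 230400/7
sum k=0..1:
  [0] +1/2880 = 1/2880
  [1] −1/288 = -1/288
S = -1/320
C² = P²·S² = 9/28 ; C = -0.566947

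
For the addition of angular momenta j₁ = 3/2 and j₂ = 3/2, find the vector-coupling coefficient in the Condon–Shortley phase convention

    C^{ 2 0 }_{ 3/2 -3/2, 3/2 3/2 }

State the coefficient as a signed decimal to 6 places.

-0.500000  (= −√(1/4))

triangle: 1!*2!*2!/6! = 4/720
(j±m)!: 0!*3!*3!*0!*2!*2! = 144
prefactor² = (2J+1)*Δ*N² = 4
  k=1: −1/(1!*0!*2!*2!*0!*0!) = -1/4
Σ = -1/4  ⇒  CG² = 4*(-1/4)² = 1/4
CG = −√(1/4) = -0.500000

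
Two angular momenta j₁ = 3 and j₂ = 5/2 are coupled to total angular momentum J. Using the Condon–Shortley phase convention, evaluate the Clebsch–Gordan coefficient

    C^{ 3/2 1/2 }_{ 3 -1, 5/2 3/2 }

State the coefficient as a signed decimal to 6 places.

-0.483046  (= −√(7/30))

triangle: 4!*2!*1!/8! = 48/40320
(j±m)!: 2!*4!*4!*1!*2!*1! = 2304
prefactor² = (2J+1)*Δ*N² = 384/35
  k=3: −1/(3!*1!*1!*1!*1!*0!) = -1/6
  k=4: +1/(4!*0!*0!*0!*2!*1!) = 1/48
Σ = -7/48  ⇒  CG² = 384/35*(-7/48)² = 7/30
CG = −√(7/30) = -0.483046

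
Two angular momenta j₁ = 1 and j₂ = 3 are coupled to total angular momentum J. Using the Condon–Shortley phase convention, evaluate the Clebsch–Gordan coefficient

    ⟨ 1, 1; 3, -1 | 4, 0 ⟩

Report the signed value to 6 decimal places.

+√(3/14) ≈ +0.462910

triangle: 0!×2!×6!/9! = 1440/362880
(j±m)!: 2!×0!×2!×4!×4!×4! = 55296
prefactor² = (2J+1)×Δ×N² = 13824/7
  k=0: +1/(0!×0!×0!×2!×2!×4!) = 1/96
Σ = 1/96  ⇒  CG² = 13824/7×1/96² = 3/14
CG = +√(3/14) = +0.462910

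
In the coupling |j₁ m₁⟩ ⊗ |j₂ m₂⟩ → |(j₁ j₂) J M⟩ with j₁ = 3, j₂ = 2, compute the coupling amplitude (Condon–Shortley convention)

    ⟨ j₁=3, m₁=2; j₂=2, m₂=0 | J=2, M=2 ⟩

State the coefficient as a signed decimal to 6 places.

−√(5/14) = -0.597614

√[5·3!3!1!/8! · 5!1!2!2!4!0!] = √(360/7)
  +(−1)^1/∏(1,2,0,1,3,0)! = -1/12  (running -1/12)
⟨..|..⟩ = √(360/7)·(-1/12) = -0.597614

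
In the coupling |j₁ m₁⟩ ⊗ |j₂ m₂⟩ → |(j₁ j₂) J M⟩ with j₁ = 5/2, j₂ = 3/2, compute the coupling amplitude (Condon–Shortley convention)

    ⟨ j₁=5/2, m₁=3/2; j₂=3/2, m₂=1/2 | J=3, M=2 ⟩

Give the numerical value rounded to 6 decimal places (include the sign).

+0.288675  (= +√(1/12))

j₁+j₂−J=1  J+j₁−j₂=4  J−j₁+j₂=2  j₁+j₂+J+1=8
(j₁±m₁, j₂±m₂, J±M) = (4,1,2,1,5,1)
P² = 48
sum k=0..1:
  [0] +1/12 = 1/12
  [1] −1/24 = -1/24
S = 1/24
C² = P²·S² = 1/12 ; C = +0.288675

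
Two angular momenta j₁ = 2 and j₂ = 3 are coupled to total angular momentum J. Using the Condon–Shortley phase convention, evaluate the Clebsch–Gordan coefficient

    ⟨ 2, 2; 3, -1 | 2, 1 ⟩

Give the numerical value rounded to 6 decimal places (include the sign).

+0.462910  (= +√(3/14))

triangle: 3!·1!·3!/8! = 36/40320
(j±m)!: 4!·0!·2!·4!·3!·1! = 6912
prefactor² = (2J+1)·Δ·N² = 216/7
  k=0: +1/(0!·3!·0!·2!·1!·1!) = 1/12
Σ = 1/12  ⇒  CG² = 216/7·1/12² = 3/14
CG = +√(3/14) = +0.462910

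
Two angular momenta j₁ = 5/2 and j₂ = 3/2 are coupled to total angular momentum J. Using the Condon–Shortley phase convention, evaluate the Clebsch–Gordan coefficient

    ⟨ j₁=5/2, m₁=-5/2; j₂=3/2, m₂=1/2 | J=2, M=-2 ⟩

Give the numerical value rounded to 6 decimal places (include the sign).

triangle: 2!×3!×1!/7! = 12/5040
(j±m)!: 0!×5!×2!×1!×0!×4! = 5760
prefactor² = (2J+1)×Δ×N² = 480/7
  k=2: +1/(2!×0!×3!×0!×0!×1!) = 1/12
Σ = 1/12  ⇒  CG² = 480/7×1/12² = 10/21
CG = +√(10/21) = +0.690066

+0.690066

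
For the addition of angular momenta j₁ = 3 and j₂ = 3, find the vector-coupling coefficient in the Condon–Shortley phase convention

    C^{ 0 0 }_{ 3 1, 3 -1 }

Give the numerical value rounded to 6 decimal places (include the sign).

√[1·6!0!0!/7! · 4!2!2!4!0!0!] = √(2304/7)
  +(−1)^2/∏(2,4,0,0,0,0)! = 1/48  (running 1/48)
⟨..|..⟩ = √(2304/7)·(1/48) = +0.377964

+√(1/7) ≈ +0.377964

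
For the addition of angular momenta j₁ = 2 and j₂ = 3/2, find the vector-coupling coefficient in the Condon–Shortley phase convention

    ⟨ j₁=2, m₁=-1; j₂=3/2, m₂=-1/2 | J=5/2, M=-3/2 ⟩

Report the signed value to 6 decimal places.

j₁+j₂−J=1  J+j₁−j₂=3  J−j₁+j₂=2  j₁+j₂+J+1=7
(j₁±m₁, j₂±m₂, J±M) = (1,3,1,2,1,4)
P² = 144/35
sum k=0..1:
  [0] +1/6 = 1/6
  [1] −1/4 = -1/4
S = -1/12
C² = P²·S² = 1/35 ; C = -0.169031

−√(1/35) ≈ -0.169031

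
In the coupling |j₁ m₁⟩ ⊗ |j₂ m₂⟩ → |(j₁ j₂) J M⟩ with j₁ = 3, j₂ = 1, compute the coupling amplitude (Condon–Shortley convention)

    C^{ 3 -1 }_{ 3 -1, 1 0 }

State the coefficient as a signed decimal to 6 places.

−√(1/12) = -0.288675

√[7·1!5!1!/8! · 2!4!1!1!2!4!] = √(48)
  +(−1)^0/∏(0,1,4,1,1,0)! = 1/24  (running 1/24)
  +(−1)^1/∏(1,0,3,0,2,1)! = -1/12  (running -1/24)
⟨..|..⟩ = √(48)·(-1/24) = -0.288675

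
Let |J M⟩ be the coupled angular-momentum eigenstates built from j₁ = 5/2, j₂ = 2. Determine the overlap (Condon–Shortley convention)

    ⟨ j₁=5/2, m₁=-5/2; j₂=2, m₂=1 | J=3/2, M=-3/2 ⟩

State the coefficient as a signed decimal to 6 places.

-0.534522

triangle: 3!×2!×1!/7! = 12/5040
(j±m)!: 0!×5!×3!×1!×0!×3! = 4320
prefactor² = (2J+1)×Δ×N² = 288/7
  k=3: −1/(3!×0!×2!×0!×0!×1!) = -1/12
Σ = -1/12  ⇒  CG² = 288/7×(-1/12)² = 2/7
CG = −√(2/7) = -0.534522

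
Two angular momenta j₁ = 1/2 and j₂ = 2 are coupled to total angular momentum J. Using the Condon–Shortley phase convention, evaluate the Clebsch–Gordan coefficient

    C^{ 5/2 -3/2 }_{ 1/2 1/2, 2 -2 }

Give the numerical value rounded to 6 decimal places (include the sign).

j₁+j₂−J=0  J+j₁−j₂=1  J−j₁+j₂=4  j₁+j₂+J+1=6
(j₁±m₁, j₂±m₂, J±M) = (1,0,0,4,1,4)
P² = 576/5
sum k=0..0:
  [0] +1/24 = 1/24
S = 1/24
C² = P²·S² = 1/5 ; C = +0.447214

+0.447214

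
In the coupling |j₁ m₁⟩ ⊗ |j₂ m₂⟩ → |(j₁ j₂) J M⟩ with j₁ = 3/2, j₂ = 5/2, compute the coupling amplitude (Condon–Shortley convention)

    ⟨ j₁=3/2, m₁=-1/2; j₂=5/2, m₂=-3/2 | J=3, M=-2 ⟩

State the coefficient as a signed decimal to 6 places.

j₁+j₂−J=1  J+j₁−j₂=2  J−j₁+j₂=4  j₁+j₂+J+1=8
(j₁±m₁, j₂±m₂, J±M) = (1,2,1,4,1,5)
P² = 48
sum k=0..1:
  [0] +1/12 = 1/12
  [1] −1/24 = -1/24
S = 1/24
C² = P²·S² = 1/12 ; C = +0.288675

+0.288675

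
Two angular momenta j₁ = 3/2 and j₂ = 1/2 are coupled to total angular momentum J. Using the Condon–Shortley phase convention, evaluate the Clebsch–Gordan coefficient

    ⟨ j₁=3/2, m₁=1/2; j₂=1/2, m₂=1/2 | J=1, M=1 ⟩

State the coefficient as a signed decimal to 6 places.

j₁+j₂−J=1  J+j₁−j₂=2  J−j₁+j₂=0  j₁+j₂+J+1=4
(j₁±m₁, j₂±m₂, J±M) = (2,1,1,0,2,0)
P² = 1
sum k=1..1:
  [1] −1/2 = -1/2
S = -1/2
C² = P²·S² = 1/4 ; C = -0.500000

-0.500000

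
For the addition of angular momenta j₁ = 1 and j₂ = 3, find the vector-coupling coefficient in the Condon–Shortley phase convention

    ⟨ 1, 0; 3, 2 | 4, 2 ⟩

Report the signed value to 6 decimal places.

+0.654654  (= +√(3/7))

j₁+j₂−J=0  J+j₁−j₂=2  J−j₁+j₂=6  j₁+j₂+J+1=9
(j₁±m₁, j₂±m₂, J±M) = (1,1,5,1,6,2)
P² = 43200/7
sum k=0..0:
  [0] +1/120 = 1/120
S = 1/120
C² = P²·S² = 3/7 ; C = +0.654654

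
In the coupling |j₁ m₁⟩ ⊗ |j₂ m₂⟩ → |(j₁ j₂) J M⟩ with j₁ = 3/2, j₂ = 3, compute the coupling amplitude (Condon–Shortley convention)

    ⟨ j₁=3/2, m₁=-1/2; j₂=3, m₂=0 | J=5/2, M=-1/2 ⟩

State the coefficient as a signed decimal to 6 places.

-0.414039

triangle: 2!×1!×4!/8! = 48/40320
(j±m)!: 1!×2!×3!×3!×2!×3! = 864
prefactor² = (2J+1)×Δ×N² = 216/35
  k=1: −1/(1!×1!×1!×2!×0!×2!) = -1/4
  k=2: +1/(2!×0!×0!×1!×1!×3!) = 1/12
Σ = -1/6  ⇒  CG² = 216/35×(-1/6)² = 6/35
CG = −√(6/35) = -0.414039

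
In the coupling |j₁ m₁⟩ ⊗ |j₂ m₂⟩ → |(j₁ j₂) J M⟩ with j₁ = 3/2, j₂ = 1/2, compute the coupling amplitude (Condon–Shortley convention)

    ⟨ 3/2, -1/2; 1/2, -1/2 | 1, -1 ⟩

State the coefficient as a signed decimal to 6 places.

√[3·1!2!0!/4! · 1!2!0!1!0!2!] = √(1)
  +(−1)^0/∏(0,1,2,0,0,0)! = 1/2  (running 1/2)
⟨..|..⟩ = √(1)·(1/2) = +0.500000

+0.500000  (= +√(1/4))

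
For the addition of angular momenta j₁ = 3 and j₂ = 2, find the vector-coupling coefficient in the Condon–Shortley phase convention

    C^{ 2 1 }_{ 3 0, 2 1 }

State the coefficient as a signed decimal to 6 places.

+0.534522

j₁+j₂−J=3  J+j₁−j₂=3  J−j₁+j₂=1  j₁+j₂+J+1=8
(j₁±m₁, j₂±m₂, J±M) = (3,3,3,1,3,1)
P² = 81/14
sum k=2..3:
  [2] +1/4 = 1/4
  [3] −1/36 = -1/36
S = 2/9
C² = P²·S² = 2/7 ; C = +0.534522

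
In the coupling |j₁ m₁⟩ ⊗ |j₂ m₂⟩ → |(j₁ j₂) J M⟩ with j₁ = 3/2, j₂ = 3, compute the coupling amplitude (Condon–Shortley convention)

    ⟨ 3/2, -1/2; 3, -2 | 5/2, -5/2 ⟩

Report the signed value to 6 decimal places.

√[6·2!1!4!/8! · 1!2!1!5!0!5!] = √(1440/7)
  +(−1)^1/∏(1,1,1,0,0,4)! = -1/24  (running -1/24)
⟨..|..⟩ = √(1440/7)·(-1/24) = -0.597614

−√(5/14) ≈ -0.597614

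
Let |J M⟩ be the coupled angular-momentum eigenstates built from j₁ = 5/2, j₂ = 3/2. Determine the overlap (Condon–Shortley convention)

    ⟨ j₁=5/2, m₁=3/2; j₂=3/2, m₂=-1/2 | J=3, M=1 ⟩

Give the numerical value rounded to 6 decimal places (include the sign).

√[7·1!4!2!/8! · 4!1!1!2!4!2!] = √(96/5)
  +(−1)^0/∏(0,1,1,1,3,1)! = 1/6  (running 1/6)
  +(−1)^1/∏(1,0,0,0,4,2)! = -1/48  (running 7/48)
⟨..|..⟩ = √(96/5)·(7/48) = +0.639010

+√(49/120) ≈ +0.639010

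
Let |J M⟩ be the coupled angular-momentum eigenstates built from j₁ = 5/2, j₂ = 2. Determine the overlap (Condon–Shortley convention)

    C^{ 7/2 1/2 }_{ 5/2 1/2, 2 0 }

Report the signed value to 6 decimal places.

+0.195180  (= +√(4/105))

√[8·1!4!3!/9! · 3!2!2!2!4!3!] = √(768/35)
  +(−1)^0/∏(0,1,2,2,2,1)! = 1/8  (running 1/8)
  +(−1)^1/∏(1,0,1,1,3,2)! = -1/12  (running 1/24)
⟨..|..⟩ = √(768/35)·(1/24) = +0.195180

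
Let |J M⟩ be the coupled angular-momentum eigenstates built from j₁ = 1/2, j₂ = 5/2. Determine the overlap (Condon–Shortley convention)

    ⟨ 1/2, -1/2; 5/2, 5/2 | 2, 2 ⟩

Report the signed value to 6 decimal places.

-0.912871  (= −√(5/6))

√[5·1!0!4!/6! · 0!1!5!0!4!0!] = √(480)
  +(−1)^1/∏(1,0,0,4,0,0)! = -1/24  (running -1/24)
⟨..|..⟩ = √(480)·(-1/24) = -0.912871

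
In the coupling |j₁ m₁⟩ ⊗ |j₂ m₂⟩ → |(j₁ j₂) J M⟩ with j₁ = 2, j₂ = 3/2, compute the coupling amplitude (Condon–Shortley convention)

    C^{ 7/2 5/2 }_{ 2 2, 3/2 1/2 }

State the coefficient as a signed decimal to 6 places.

+√(3/7) = +0.654654

triangle: 0!·4!·3!/8! = 144/40320
(j±m)!: 4!·0!·2!·1!·6!·1! = 34560
prefactor² = (2J+1)·Δ·N² = 6912/7
  k=0: +1/(0!·0!·0!·2!·4!·1!) = 1/48
Σ = 1/48  ⇒  CG² = 6912/7·1/48² = 3/7
CG = +√(3/7) = +0.654654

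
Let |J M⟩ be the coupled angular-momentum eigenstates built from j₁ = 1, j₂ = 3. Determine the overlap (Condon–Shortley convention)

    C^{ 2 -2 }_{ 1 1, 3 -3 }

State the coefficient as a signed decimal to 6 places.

triangle: 2!×0!×4!/7! = 48/5040
(j±m)!: 2!×0!×0!×6!×0!×4! = 34560
prefactor² = (2J+1)×Δ×N² = 11520/7
  k=0: +1/(0!×2!×0!×0!×0!×4!) = 1/48
Σ = 1/48  ⇒  CG² = 11520/7×1/48² = 5/7
CG = +√(5/7) = +0.845154

+0.845154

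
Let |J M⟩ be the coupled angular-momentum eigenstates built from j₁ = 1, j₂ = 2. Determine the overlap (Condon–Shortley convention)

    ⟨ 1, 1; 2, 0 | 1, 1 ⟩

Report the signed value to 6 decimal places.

j₁+j₂−J=2  J+j₁−j₂=0  J−j₁+j₂=2  j₁+j₂+J+1=5
(j₁±m₁, j₂±m₂, J±M) = (2,0,2,2,2,0)
P² = 8/5
sum k=0..0:
  [0] +1/4 = 1/4
S = 1/4
C² = P²·S² = 1/10 ; C = +0.316228

+√(1/10) = +0.316228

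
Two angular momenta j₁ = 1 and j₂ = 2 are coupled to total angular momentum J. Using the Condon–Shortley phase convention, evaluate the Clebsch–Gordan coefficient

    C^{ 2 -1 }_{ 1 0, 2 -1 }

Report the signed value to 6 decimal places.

triangle: 1!·1!·3!/6! = 6/720
(j±m)!: 1!·1!·1!·3!·1!·3! = 36
prefactor² = (2J+1)·Δ·N² = 3/2
  k=0: +1/(0!·1!·1!·1!·0!·2!) = 1/2
  k=1: −1/(1!·0!·0!·0!·1!·3!) = -1/6
Σ = 1/3  ⇒  CG² = 3/2·1/3² = 1/6
CG = +√(1/6) = +0.408248

+0.408248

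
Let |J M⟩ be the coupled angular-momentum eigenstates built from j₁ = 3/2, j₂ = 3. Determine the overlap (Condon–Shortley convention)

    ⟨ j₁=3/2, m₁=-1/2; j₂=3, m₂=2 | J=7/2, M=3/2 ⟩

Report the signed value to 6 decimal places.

−√(3/7) ≈ -0.654654

√[8·1!2!5!/9! · 1!2!5!1!5!2!] = √(6400/21)
  +(−1)^0/∏(0,1,2,5,0,0)! = 1/240  (running 1/240)
  +(−1)^1/∏(1,0,1,4,1,1)! = -1/24  (running -3/80)
⟨..|..⟩ = √(6400/21)·(-3/80) = -0.654654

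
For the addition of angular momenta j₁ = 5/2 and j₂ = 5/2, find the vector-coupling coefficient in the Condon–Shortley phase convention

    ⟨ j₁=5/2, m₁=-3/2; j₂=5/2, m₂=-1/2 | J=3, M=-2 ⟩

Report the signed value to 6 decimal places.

−√(1/12) = -0.288675

j₁+j₂−J=2  J+j₁−j₂=3  J−j₁+j₂=3  j₁+j₂+J+1=9
(j₁±m₁, j₂±m₂, J±M) = (1,4,2,3,1,5)
P² = 48
sum k=1..2:
  [1] −1/12 = -1/12
  [2] +1/24 = 1/24
S = -1/24
C² = P²·S² = 1/12 ; C = -0.288675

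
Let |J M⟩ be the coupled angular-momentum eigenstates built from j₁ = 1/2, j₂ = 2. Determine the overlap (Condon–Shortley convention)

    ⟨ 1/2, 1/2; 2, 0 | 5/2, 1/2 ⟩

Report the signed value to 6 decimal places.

+0.774597  (= +√(3/5))

j₁+j₂−J=0  J+j₁−j₂=1  J−j₁+j₂=4  j₁+j₂+J+1=6
(j₁±m₁, j₂±m₂, J±M) = (1,0,2,2,3,2)
P² = 48/5
sum k=0..0:
  [0] +1/4 = 1/4
S = 1/4
C² = P²·S² = 3/5 ; C = +0.774597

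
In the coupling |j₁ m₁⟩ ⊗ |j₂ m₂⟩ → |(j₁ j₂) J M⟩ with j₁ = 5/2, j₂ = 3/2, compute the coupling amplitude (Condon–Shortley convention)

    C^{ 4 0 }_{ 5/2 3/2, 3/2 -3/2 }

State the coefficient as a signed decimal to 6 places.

+0.267261

triangle: 0!·5!·3!/9! = 720/362880
(j±m)!: 4!·1!·0!·3!·4!·4! = 82944
prefactor² = (2J+1)·Δ·N² = 10368/7
  k=0: +1/(0!·0!·1!·0!·4!·3!) = 1/144
Σ = 1/144  ⇒  CG² = 10368/7·1/144² = 1/14
CG = +√(1/14) = +0.267261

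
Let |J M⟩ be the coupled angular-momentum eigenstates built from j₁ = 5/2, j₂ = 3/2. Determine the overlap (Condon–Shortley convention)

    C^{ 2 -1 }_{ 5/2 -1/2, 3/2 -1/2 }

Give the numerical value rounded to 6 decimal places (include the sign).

√[5·2!3!1!/7! · 2!3!1!2!1!3!] = √(12/7)
  +(−1)^0/∏(0,2,3,1,0,0)! = 1/12  (running 1/12)
  +(−1)^1/∏(1,1,2,0,1,1)! = -1/2  (running -5/12)
⟨..|..⟩ = √(12/7)·(-5/12) = -0.545545

−√(25/84) ≈ -0.545545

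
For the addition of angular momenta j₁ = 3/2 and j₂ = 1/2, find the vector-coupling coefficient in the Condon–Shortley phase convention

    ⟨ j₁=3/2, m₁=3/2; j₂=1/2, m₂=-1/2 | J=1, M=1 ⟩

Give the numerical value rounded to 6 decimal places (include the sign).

+0.866025

triangle: 1!×2!×0!/4! = 2/24
(j±m)!: 3!×0!×0!×1!×2!×0! = 12
prefactor² = (2J+1)×Δ×N² = 3
  k=0: +1/(0!×1!×0!×0!×2!×0!) = 1/2
Σ = 1/2  ⇒  CG² = 3×1/2² = 3/4
CG = +√(3/4) = +0.866025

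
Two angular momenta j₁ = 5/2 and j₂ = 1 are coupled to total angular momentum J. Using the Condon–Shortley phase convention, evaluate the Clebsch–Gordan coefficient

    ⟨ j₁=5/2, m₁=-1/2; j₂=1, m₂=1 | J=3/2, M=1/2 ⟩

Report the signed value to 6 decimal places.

triangle: 2!·3!·0!/6! = 12/720
(j±m)!: 2!·3!·2!·0!·2!·1! = 48
prefactor² = (2J+1)·Δ·N² = 16/5
  k=2: +1/(2!·0!·1!·0!·2!·0!) = 1/4
Σ = 1/4  ⇒  CG² = 16/5·1/4² = 1/5
CG = +√(1/5) = +0.447214

+√(1/5) = +0.447214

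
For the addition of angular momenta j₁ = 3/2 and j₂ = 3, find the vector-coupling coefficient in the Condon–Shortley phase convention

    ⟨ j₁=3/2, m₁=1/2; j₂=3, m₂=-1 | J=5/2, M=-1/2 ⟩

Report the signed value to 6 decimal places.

triangle: 2!×1!×4!/8! = 48/40320
(j±m)!: 2!×1!×2!×4!×2!×3! = 1152
prefactor² = (2J+1)×Δ×N² = 288/35
  k=0: +1/(0!×2!×1!×2!×0!×2!) = 1/8
  k=1: −1/(1!×1!×0!×1!×1!×3!) = -1/6
Σ = -1/24  ⇒  CG² = 288/35×(-1/24)² = 1/70
CG = −√(1/70) = -0.119523

-0.119523  (= −√(1/70))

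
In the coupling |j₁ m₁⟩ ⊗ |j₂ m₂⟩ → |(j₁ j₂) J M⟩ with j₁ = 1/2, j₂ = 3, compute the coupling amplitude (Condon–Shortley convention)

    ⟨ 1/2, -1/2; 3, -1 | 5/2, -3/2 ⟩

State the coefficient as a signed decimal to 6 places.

√[6·1!0!5!/7! · 0!1!2!4!1!4!] = √(1152/7)
  +(−1)^1/∏(1,0,0,1,0,4)! = -1/24  (running -1/24)
⟨..|..⟩ = √(1152/7)·(-1/24) = -0.534522

−√(2/7) ≈ -0.534522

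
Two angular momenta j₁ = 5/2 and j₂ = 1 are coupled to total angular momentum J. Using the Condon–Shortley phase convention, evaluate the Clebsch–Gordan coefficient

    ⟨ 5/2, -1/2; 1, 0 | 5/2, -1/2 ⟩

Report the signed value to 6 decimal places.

j₁+j₂−J=1  J+j₁−j₂=4  J−j₁+j₂=1  j₁+j₂+J+1=7
(j₁±m₁, j₂±m₂, J±M) = (2,3,1,1,2,3)
P² = 144/35
sum k=0..1:
  [0] +1/6 = 1/6
  [1] −1/4 = -1/4
S = -1/12
C² = P²·S² = 1/35 ; C = -0.169031

−√(1/35) = -0.169031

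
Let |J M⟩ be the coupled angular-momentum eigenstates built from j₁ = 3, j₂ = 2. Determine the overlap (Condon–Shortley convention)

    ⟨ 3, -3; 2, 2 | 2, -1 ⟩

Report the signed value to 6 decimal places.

j₁+j₂−J=3  J+j₁−j₂=3  J−j₁+j₂=1  j₁+j₂+J+1=8
(j₁±m₁, j₂±m₂, J±M) = (0,6,4,0,1,3)
P² = 3240/7
sum k=3..3:
  [3] −1/36 = -1/36
S = -1/36
C² = P²·S² = 5/14 ; C = -0.597614

−√(5/14) ≈ -0.597614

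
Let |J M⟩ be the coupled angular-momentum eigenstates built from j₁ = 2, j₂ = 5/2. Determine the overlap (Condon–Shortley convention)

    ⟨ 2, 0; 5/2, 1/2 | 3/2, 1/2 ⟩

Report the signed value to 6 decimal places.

+0.239046  (= +√(2/35))

j₁+j₂−J=3  J+j₁−j₂=1  J−j₁+j₂=2  j₁+j₂+J+1=7
(j₁±m₁, j₂±m₂, J±M) = (2,2,3,2,2,1)
P² = 32/35
sum k=1..2:
  [1] −1/4 = -1/4
  [2] +1/2 = 1/2
S = 1/4
C² = P²·S² = 2/35 ; C = +0.239046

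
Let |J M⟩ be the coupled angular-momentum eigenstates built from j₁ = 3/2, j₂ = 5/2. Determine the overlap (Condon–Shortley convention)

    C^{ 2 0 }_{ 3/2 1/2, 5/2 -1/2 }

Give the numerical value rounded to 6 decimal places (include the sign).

√[5·2!1!3!/7! · 2!1!2!3!2!2!] = √(8/7)
  +(−1)^0/∏(0,2,1,2,0,1)! = 1/4  (running 1/4)
  +(−1)^1/∏(1,1,0,1,1,2)! = -1/2  (running -1/4)
⟨..|..⟩ = √(8/7)·(-1/4) = -0.267261

−√(1/14) ≈ -0.267261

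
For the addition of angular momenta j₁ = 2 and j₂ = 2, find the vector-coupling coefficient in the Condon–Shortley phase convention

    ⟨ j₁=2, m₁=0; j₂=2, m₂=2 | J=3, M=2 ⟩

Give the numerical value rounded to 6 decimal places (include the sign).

-0.707107  (= −√(1/2))

j₁+j₂−J=1  J+j₁−j₂=3  J−j₁+j₂=3  j₁+j₂+J+1=8
(j₁±m₁, j₂±m₂, J±M) = (2,2,4,0,5,1)
P² = 72
sum k=1..1:
  [1] −1/12 = -1/12
S = -1/12
C² = P²·S² = 1/2 ; C = -0.707107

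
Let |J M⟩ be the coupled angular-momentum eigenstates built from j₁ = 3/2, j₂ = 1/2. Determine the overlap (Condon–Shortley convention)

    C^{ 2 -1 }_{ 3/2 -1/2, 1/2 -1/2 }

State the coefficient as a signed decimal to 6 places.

√[5·0!3!1!/5! · 1!2!0!1!1!3!] = √(3)
  +(−1)^0/∏(0,0,2,0,1,1)! = 1/2  (running 1/2)
⟨..|..⟩ = √(3)·(1/2) = +0.866025

+√(3/4) ≈ +0.866025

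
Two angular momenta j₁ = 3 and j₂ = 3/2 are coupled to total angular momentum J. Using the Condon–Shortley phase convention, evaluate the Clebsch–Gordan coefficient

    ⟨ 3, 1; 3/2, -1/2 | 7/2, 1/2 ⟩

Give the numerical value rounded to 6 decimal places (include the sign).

j₁+j₂−J=1  J+j₁−j₂=5  J−j₁+j₂=2  j₁+j₂+J+1=9
(j₁±m₁, j₂±m₂, J±M) = (4,2,1,2,4,3)
P² = 512/7
sum k=0..1:
  [0] +1/12 = 1/12
  [1] −1/48 = -1/48
S = 1/16
C² = P²·S² = 2/7 ; C = +0.534522

+√(2/7) = +0.534522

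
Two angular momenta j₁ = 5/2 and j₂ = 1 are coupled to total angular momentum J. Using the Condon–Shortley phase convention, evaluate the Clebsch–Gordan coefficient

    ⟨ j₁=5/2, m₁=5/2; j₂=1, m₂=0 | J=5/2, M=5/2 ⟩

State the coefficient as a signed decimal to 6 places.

triangle: 1!·4!·1!/7! = 24/5040
(j±m)!: 5!·0!·1!·1!·5!·0! = 14400
prefactor² = (2J+1)·Δ·N² = 2880/7
  k=0: +1/(0!·1!·0!·1!·4!·0!) = 1/24
Σ = 1/24  ⇒  CG² = 2880/7·1/24² = 5/7
CG = +√(5/7) = +0.845154

+0.845154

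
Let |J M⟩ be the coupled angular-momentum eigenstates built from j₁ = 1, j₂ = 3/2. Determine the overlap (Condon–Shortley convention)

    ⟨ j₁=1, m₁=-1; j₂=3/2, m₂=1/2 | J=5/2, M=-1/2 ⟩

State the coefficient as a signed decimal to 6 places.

j₁+j₂−J=0  J+j₁−j₂=2  J−j₁+j₂=3  j₁+j₂+J+1=6
(j₁±m₁, j₂±m₂, J±M) = (0,2,2,1,2,3)
P² = 24/5
sum k=0..0:
  [0] +1/4 = 1/4
S = 1/4
C² = P²·S² = 3/10 ; C = +0.547723

+0.547723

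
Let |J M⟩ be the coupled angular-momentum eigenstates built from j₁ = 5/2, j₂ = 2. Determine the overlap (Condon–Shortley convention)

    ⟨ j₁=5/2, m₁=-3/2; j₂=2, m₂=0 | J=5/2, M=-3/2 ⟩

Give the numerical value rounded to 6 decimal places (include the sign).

j₁+j₂−J=2  J+j₁−j₂=3  J−j₁+j₂=2  j₁+j₂+J+1=8
(j₁±m₁, j₂±m₂, J±M) = (1,4,2,2,1,4)
P² = 288/35
sum k=1..2:
  [1] −1/6 = -1/6
  [2] +1/8 = 1/8
S = -1/24
C² = P²·S² = 1/70 ; C = -0.119523

-0.119523  (= −√(1/70))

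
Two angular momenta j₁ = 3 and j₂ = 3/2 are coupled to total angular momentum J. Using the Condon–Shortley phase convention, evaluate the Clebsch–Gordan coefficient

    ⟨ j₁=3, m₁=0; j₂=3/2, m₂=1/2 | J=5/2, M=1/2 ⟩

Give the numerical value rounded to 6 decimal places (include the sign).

−√(6/35) = -0.414039

√[6·2!4!1!/8! · 3!3!2!1!3!2!] = √(216/35)
  +(−1)^1/∏(1,1,2,1,2,0)! = -1/4  (running -1/4)
  +(−1)^2/∏(2,0,1,0,3,1)! = 1/12  (running -1/6)
⟨..|..⟩ = √(216/35)·(-1/6) = -0.414039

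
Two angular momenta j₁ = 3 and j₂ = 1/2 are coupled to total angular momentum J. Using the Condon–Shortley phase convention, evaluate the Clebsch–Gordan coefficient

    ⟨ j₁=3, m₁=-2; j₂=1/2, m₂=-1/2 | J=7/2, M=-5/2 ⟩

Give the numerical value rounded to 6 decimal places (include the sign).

+√(6/7) ≈ +0.925820

√[8·0!6!1!/8! · 1!5!0!1!1!6!] = √(86400/7)
  +(−1)^0/∏(0,0,5,0,1,1)! = 1/120  (running 1/120)
⟨..|..⟩ = √(86400/7)·(1/120) = +0.925820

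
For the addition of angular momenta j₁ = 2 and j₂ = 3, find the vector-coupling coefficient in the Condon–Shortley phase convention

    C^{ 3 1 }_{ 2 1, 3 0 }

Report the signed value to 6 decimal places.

−√(1/30) = -0.182574

j₁+j₂−J=2  J+j₁−j₂=2  J−j₁+j₂=4  j₁+j₂+J+1=9
(j₁±m₁, j₂±m₂, J±M) = (3,1,3,3,4,2)
P² = 96/5
sum k=0..1:
  [0] +1/12 = 1/12
  [1] −1/8 = -1/8
S = -1/24
C² = P²·S² = 1/30 ; C = -0.182574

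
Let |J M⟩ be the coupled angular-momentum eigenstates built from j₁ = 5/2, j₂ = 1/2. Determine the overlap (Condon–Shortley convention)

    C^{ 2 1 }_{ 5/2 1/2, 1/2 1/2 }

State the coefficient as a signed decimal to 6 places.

triangle: 1!·4!·0!/6! = 24/720
(j±m)!: 3!·2!·1!·0!·3!·1! = 72
prefactor² = (2J+1)·Δ·N² = 12
  k=1: −1/(1!·0!·1!·0!·3!·0!) = -1/6
Σ = -1/6  ⇒  CG² = 12·(-1/6)² = 1/3
CG = −√(1/3) = -0.577350

−√(1/3) ≈ -0.577350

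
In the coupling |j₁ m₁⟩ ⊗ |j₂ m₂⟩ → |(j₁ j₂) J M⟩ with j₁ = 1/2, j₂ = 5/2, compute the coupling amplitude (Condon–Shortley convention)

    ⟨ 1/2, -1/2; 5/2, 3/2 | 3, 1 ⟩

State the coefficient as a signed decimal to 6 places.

triangle: 0!×1!×5!/7! = 120/5040
(j±m)!: 0!×1!×4!×1!×4!×2! = 1152
prefactor² = (2J+1)×Δ×N² = 192
  k=0: +1/(0!×0!×1!×4!×0!×1!) = 1/24
Σ = 1/24  ⇒  CG² = 192×1/24² = 1/3
CG = +√(1/3) = +0.577350

+0.577350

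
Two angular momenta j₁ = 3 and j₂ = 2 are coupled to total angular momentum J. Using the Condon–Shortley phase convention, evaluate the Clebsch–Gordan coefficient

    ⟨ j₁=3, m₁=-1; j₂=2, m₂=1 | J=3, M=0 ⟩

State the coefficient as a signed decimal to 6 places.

j₁+j₂−J=2  J+j₁−j₂=4  J−j₁+j₂=2  j₁+j₂+J+1=9
(j₁±m₁, j₂±m₂, J±M) = (2,4,3,1,3,3)
P² = 96/5
sum k=1..2:
  [1] −1/12 = -1/12
  [2] +1/8 = 1/8
S = 1/24
C² = P²·S² = 1/30 ; C = +0.182574

+0.182574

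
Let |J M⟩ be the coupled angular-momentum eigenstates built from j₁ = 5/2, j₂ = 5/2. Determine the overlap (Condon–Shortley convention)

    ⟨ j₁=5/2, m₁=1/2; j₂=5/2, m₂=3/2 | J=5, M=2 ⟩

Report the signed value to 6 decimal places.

triangle: 0!·5!·5!/11! = 14400/39916800
(j±m)!: 3!·2!·4!·1!·7!·3! = 8709120
prefactor² = (2J+1)·Δ·N² = 34560
  k=0: +1/(0!·0!·2!·4!·3!·1!) = 1/288
Σ = 1/288  ⇒  CG² = 34560·1/288² = 5/12
CG = +√(5/12) = +0.645497

+0.645497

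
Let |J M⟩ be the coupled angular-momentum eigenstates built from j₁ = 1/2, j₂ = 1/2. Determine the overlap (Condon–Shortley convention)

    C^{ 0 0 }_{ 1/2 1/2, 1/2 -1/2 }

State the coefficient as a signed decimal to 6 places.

+0.707107  (= +√(1/2))

j₁+j₂−J=1  J+j₁−j₂=0  J−j₁+j₂=0  j₁+j₂+J+1=2
(j₁±m₁, j₂±m₂, J±M) = (1,0,0,1,0,0)
P² = 1/2
sum k=0..0:
  [0] +1/1 = 1
S = 1
C² = P²·S² = 1/2 ; C = +0.707107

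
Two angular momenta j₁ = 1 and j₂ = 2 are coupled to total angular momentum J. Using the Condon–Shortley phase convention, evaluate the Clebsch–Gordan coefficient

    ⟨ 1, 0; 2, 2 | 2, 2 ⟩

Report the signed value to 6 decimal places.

-0.816497

j₁+j₂−J=1  J+j₁−j₂=1  J−j₁+j₂=3  j₁+j₂+J+1=6
(j₁±m₁, j₂±m₂, J±M) = (1,1,4,0,4,0)
P² = 24
sum k=1..1:
  [1] −1/6 = -1/6
S = -1/6
C² = P²·S² = 2/3 ; C = -0.816497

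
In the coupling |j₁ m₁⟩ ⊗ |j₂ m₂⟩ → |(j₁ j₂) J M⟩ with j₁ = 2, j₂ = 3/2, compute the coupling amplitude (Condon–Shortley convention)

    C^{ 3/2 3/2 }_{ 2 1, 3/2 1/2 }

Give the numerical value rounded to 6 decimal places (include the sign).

-0.632456

√[4·2!2!1!/6! · 3!1!2!1!3!0!] = √(8/5)
  +(−1)^1/∏(1,1,0,1,2,0)! = -1/2  (running -1/2)
⟨..|..⟩ = √(8/5)·(-1/2) = -0.632456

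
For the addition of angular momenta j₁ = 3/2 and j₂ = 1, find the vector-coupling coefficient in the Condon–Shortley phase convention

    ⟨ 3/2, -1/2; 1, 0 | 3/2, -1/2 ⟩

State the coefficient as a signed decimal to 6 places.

j₁+j₂−J=1  J+j₁−j₂=2  J−j₁+j₂=1  j₁+j₂+J+1=5
(j₁±m₁, j₂±m₂, J±M) = (1,2,1,1,1,2)
P² = 4/15
sum k=0..1:
  [0] +1/2 = 1/2
  [1] −1/1 = -1
S = -1/2
C² = P²·S² = 1/15 ; C = -0.258199

−√(1/15) ≈ -0.258199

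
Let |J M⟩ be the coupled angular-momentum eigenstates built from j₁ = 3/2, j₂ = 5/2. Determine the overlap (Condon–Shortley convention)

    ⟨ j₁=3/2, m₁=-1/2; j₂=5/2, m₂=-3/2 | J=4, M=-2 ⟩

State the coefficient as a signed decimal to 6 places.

+√(15/28) ≈ +0.731925

triangle: 0!·3!·5!/9! = 720/362880
(j±m)!: 1!·2!·1!·4!·2!·6! = 69120
prefactor² = (2J+1)·Δ·N² = 8640/7
  k=0: +1/(0!·0!·2!·1!·1!·4!) = 1/48
Σ = 1/48  ⇒  CG² = 8640/7·1/48² = 15/28
CG = +√(15/28) = +0.731925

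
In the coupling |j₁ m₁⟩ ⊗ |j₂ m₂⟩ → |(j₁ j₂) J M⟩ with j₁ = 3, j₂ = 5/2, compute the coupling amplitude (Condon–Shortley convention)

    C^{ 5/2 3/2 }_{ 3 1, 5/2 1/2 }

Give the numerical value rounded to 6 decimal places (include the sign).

-0.169031

triangle: 3!·3!·2!/9! = 72/362880
(j±m)!: 4!·2!·3!·2!·4!·1! = 13824
prefactor² = (2J+1)·Δ·N² = 576/35
  k=1: −1/(1!·2!·1!·2!·2!·0!) = -1/8
  k=2: +1/(2!·1!·0!·1!·3!·1!) = 1/12
Σ = -1/24  ⇒  CG² = 576/35·(-1/24)² = 1/35
CG = −√(1/35) = -0.169031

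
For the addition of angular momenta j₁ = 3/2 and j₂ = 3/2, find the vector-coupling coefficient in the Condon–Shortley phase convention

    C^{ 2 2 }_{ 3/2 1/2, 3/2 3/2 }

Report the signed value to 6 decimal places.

-0.707107

triangle: 1!·2!·2!/6! = 4/720
(j±m)!: 2!·1!·3!·0!·4!·0! = 288
prefactor² = (2J+1)·Δ·N² = 8
  k=1: −1/(1!·0!·0!·2!·2!·0!) = -1/4
Σ = -1/4  ⇒  CG² = 8·(-1/4)² = 1/2
CG = −√(1/2) = -0.707107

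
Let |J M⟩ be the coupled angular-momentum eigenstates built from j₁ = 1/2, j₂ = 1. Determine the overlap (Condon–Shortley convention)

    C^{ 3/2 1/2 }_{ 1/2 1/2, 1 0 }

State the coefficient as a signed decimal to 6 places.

j₁+j₂−J=0  J+j₁−j₂=1  J−j₁+j₂=2  j₁+j₂+J+1=4
(j₁±m₁, j₂±m₂, J±M) = (1,0,1,1,2,1)
P² = 2/3
sum k=0..0:
  [0] +1/1 = 1
S = 1
C² = P²·S² = 2/3 ; C = +0.816497

+√(2/3) = +0.816497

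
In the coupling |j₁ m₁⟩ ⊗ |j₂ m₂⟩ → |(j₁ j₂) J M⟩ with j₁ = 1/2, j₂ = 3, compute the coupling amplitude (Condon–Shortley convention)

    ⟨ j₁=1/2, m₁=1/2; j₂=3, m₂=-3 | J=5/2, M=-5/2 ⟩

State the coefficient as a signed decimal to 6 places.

triangle: 1!·0!·5!/7! = 120/5040
(j±m)!: 1!·0!·0!·6!·0!·5! = 86400
prefactor² = (2J+1)·Δ·N² = 86400/7
  k=0: +1/(0!·1!·0!·0!·0!·5!) = 1/120
Σ = 1/120  ⇒  CG² = 86400/7·1/120² = 6/7
CG = +√(6/7) = +0.925820

+0.925820  (= +√(6/7))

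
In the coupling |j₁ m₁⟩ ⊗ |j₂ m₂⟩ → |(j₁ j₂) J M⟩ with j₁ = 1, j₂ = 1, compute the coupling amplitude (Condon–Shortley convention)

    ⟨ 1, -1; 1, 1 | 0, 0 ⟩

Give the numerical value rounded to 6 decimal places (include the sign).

+√(1/3) ≈ +0.577350

triangle: 2!×0!×0!/3! = 2/6
(j±m)!: 0!×2!×2!×0!×0!×0! = 4
prefactor² = (2J+1)×Δ×N² = 4/3
  k=2: +1/(2!×0!×0!×0!×0!×0!) = 1/2
Σ = 1/2  ⇒  CG² = 4/3×1/2² = 1/3
CG = +√(1/3) = +0.577350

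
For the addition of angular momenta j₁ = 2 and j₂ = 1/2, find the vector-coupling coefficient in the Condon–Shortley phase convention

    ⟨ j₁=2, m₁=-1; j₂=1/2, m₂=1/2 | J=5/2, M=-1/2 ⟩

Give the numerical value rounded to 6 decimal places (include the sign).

+0.632456  (= +√(2/5))

triangle: 0!*4!*1!/6! = 24/720
(j±m)!: 1!*3!*1!*0!*2!*3! = 72
prefactor² = (2J+1)*Δ*N² = 72/5
  k=0: +1/(0!*0!*3!*1!*1!*0!) = 1/6
Σ = 1/6  ⇒  CG² = 72/5*1/6² = 2/5
CG = +√(2/5) = +0.632456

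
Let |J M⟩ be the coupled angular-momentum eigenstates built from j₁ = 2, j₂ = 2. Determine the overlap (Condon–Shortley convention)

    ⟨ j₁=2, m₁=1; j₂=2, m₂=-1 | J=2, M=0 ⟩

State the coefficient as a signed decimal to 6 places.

√[5·2!2!2!/7! · 3!1!1!3!2!2!] = √(8/7)
  +(−1)^0/∏(0,2,1,1,1,1)! = 1/2  (running 1/2)
  +(−1)^1/∏(1,1,0,0,2,2)! = -1/4  (running 1/4)
⟨..|..⟩ = √(8/7)·(1/4) = +0.267261

+√(1/14) = +0.267261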